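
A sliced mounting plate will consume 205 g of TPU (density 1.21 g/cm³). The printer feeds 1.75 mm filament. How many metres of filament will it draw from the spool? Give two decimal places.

Extruded volume: 205/1.21 = 169.4215 cm³ (169421.5 mm³).
Cross-section of 1.75 mm filament: π·(1.75/2)² = 2.4053 mm².
L = V/A = 169421.5/2.4053 = 70436.74 mm → 70.44 m.

70.44 m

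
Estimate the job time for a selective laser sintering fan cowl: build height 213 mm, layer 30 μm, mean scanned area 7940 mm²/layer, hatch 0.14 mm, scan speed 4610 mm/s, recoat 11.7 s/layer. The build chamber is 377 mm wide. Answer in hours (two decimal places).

Layers = ⌈213/0.03⌉ = 7100.
Scan path per layer = 7940 / 0.14, so 56714.3 mm.
Laser time per layer: 56714.3 / 4610 → 12.3025 s.
Time per layer = 12.3025 + 11.7, so 24.0025 s.
7100 layers × 24.0025 s/layer = 170417.75 s, i.e. 47.34 hours.

47.34 hours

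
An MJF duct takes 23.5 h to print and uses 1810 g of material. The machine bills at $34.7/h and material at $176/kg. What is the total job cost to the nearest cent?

Machine cost = 34.7 × 23.5 = $815.45.
Material charge = 176 × 1810/1000 = $318.56.
Total = 815.45 + 318.56 = $1134.01.

$1134.01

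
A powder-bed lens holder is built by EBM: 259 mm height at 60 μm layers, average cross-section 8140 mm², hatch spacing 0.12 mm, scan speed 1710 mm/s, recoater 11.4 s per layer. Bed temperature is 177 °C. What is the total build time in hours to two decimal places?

61.24 hours

Layer count = ceil(259 / 0.06) = 4317.
Hatch length per layer: 8140 / 0.12 → 67833.3 mm.
Beam time per layer: 67833.3 / 1710 → 39.6686 s.
Per-layer time = 39.6686 + 11.4, so 51.0686 s.
4317 layers × 51.0686 s/layer = 220463.1462 s, i.e. 61.24 hours.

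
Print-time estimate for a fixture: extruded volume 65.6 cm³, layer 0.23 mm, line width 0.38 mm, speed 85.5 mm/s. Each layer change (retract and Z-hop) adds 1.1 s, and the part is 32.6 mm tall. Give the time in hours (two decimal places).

Bead cross-section = 0.23 × 0.38 = 0.0874 mm².
Path length: 65600 mm³ / 0.0874 mm² → 750572.1 mm.
Time extruding = 750572.1 / 85.5 = 8778.6 s.
Number of layers: 32.6 / 0.23 → 142 (rounded up).
Layer-change overhead = 142 × 1.1, so 156.2 s.
Altogether 8778.6 + 156.2 = 8934.8 s, i.e. 2.48 hours.

2.48 hours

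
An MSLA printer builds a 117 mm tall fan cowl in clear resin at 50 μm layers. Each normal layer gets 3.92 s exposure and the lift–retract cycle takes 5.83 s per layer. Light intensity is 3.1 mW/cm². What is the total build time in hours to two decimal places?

Number of layers: 117 / 0.05 → 2340 (rounded up).
Each layer takes = 3.92 + 5.83 = 9.75 s.
Build time: 2340 × 9.75 s = 22815 s, i.e. 6.34 hours.

6.34 hours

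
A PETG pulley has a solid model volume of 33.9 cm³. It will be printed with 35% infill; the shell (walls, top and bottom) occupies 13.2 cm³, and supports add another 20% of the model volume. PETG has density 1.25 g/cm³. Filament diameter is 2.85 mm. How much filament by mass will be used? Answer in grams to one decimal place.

34.0 g

Infill region: 33.9 − 13.2 → 20.7 cm³.
Infill deposited = 0.35 × 20.7, so 7.245 cm³.
Support = 0.20 × 33.9 = 6.78 cm³.
Total extruded: 13.2 + 7.245 + 6.78 → 27.225 cm³.
Mass: 27.225 × 1.25 → 34.03125 g.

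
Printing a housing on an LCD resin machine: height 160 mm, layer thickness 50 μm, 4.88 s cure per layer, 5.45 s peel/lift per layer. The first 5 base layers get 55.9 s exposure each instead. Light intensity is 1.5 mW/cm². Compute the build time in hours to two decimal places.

Layer count = ceil(160 / 0.05) = 3200.
Base layers = 5 × (55.9 + 5.45) = 306.75 s.
Regular layers = 3195 × (4.88 + 5.45) = 33004.35 s.
Total = 306.75 + 33004.35 = 33311.1 s = 9.25 hours.

9.25 hours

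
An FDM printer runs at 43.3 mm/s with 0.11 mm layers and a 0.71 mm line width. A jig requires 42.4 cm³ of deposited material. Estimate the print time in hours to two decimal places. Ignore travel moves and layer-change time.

Line area: 0.11 × 0.71 → 0.0781 mm².
Toolpath length = 42.4 cm³ / 0.0781 mm² = 42400 / 0.0781 = 542893.7 mm.
Print-move time = 542893.7 / 43.3, so 12538 s.
Converting: 12538 s = 3.48 hours.

3.48 hours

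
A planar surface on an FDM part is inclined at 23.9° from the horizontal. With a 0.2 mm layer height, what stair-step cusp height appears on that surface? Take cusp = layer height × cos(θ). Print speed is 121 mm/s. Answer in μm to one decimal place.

Cusp = layer height × cos(23.9°) = 0.2 × 0.9143 = 0.18286 mm = 182.9 μm.

182.9 μm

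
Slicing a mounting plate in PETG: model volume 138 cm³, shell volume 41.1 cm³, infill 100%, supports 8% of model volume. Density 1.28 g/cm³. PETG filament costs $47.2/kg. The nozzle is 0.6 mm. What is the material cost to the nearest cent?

Volume inside the shell = 138 − 41.1 = 96.9 cm³.
Infill deposited: 1.00 × 96.9 → 96.9 cm³.
Support = 0.08 × 138, so 11.04 cm³.
Deposited volume = 41.1 + 96.9 + 11.04, so 149.04 cm³.
Mass = 149.04 × 1.28 = 190.7712 g.
Cost = 190.7712 g / 1000 × $47.2/kg = $9.00.

$9.00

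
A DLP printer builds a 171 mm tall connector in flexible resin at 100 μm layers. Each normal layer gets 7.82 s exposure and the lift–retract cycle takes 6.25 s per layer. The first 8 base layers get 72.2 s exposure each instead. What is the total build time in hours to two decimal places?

Layers = ⌈171/0.1⌉ = 1710.
Base layers = 8 × (72.2 + 6.25) = 627.6 s.
Regular layers = 1702 × (7.82 + 6.25), so 23947.14 s.
Sum: 627.6 + 23947.14 = 24574.74 s → 6.83 hours.

6.83 hours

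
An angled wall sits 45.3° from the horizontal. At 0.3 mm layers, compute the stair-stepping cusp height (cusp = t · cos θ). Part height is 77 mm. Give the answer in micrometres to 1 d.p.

211.0 μm

Cusp = layer height × cos(45.3°) = 0.3 × 0.7034 = 0.21102 mm = 211.0 μm.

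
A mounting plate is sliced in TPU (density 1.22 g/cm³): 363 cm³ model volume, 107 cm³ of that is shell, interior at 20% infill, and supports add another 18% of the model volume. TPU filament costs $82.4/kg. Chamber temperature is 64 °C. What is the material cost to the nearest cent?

Infill region: 363 − 107 → 256 cm³.
Infill deposited = 0.20 × 256, so 51.2 cm³.
Support: 0.18 × 363 → 65.34 cm³.
Total extruded = 107 + 51.2 + 65.34 = 223.54 cm³.
Mass: 223.54 × 1.22 → 272.7188 g.
Cost = 272.7188 g / 1000 × $82.4/kg = $22.47.

$22.47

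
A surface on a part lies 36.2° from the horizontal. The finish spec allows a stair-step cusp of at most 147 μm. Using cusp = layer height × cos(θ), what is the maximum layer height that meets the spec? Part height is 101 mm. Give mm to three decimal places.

0.182 mm

cos(36.2°) = 0.8070; t_max = 0.147/0.8070 = 0.182 mm.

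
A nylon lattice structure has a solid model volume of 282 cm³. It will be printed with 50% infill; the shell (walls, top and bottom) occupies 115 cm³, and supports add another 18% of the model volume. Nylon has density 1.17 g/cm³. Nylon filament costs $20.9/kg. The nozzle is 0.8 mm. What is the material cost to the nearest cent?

$6.10

Infill region = 282 − 115, so 167 cm³.
Infill deposited = 0.50 × 167 = 83.5 cm³.
Support = 0.18 × 282, so 50.76 cm³.
Deposited volume: 115 + 83.5 + 50.76 → 249.26 cm³.
Mass = 249.26 × 1.17 = 291.6342 g.
Cost = 291.6342 g / 1000 × $20.9/kg = $6.10.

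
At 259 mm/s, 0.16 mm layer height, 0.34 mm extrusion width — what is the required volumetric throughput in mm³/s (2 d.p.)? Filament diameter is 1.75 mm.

Bead cross-section = 0.16 × 0.34 = 0.0544 mm².
Volumetric flow = 259 × 0.0544 = 14.09 mm³/s.

14.09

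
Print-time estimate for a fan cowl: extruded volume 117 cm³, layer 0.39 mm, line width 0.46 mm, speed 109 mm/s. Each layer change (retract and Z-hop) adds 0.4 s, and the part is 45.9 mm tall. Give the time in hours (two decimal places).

1.68 hours

Bead cross-section = 0.39 × 0.46, so 0.1794 mm².
Path length: 117000 mm³ / 0.1794 mm² → 652173.9 mm.
Extrusion time = 652173.9 / 109, so 5983.2 s.
Layer count = ceil(45.9 / 0.39) = 118.
Layer-change overhead = 118 × 0.4, so 47.2 s.
Total = 5983.2 + 47.2 = 6030.4 s = 1.68 hours.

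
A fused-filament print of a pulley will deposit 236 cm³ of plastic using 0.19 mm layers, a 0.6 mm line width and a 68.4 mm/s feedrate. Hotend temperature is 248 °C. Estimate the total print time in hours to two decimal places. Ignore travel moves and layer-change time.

Line area = 0.19 × 0.6, so 0.114 mm².
Toolpath length = 236 cm³ / 0.114 mm² = 236000 / 0.114 = 2070175.4 mm.
Time extruding: 2070175.4 / 68.4 → 30265.7 s.
30265.7 s = 8.41 hours.

8.41 hours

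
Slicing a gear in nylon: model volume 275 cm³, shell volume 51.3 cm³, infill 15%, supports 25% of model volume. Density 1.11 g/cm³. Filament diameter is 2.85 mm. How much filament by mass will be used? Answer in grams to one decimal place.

Infill region = 275 − 51.3 = 223.7 cm³.
Infill deposited = 0.15 × 223.7 = 33.555 cm³.
Support: 0.25 × 275 → 68.75 cm³.
Total extruded = 51.3 + 33.555 + 68.75 = 153.605 cm³.
Mass = 153.605 × 1.11 = 170.50155 g.

170.5 g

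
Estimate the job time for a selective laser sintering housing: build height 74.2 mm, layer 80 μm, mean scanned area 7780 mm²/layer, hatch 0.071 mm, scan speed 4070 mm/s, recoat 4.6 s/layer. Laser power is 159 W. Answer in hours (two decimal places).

8.13 hours

Layer count = ceil(74.2 / 0.08) = 928.
Hatch length per layer = 7780 / 0.071 = 109577.5 mm.
Scan time per layer = 109577.5 / 4070 = 26.9232 s.
Time per layer = 26.9232 + 4.6, so 31.5232 s.
Total: 928 × 31.5232 s = 29253.5296 s → 8.13 hours.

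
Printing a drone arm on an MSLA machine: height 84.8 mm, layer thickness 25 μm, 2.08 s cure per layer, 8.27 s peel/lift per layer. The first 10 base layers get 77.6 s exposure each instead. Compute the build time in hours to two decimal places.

Layers = ⌈84.8/0.025⌉ = 3392.
Base layers: 10 × (77.6 + 8.27) → 858.7 s.
Remaining layers = 3382 × (2.08 + 8.27) = 35003.7 s.
Total = 858.7 + 35003.7 = 35862.4 s = 9.96 hours.

9.96 hours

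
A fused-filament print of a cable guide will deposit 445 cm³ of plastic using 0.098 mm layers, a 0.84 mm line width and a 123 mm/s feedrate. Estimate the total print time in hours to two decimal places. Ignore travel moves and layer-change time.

12.21 hours

Extrusion cross-section: 0.098 × 0.84 → 0.08232 mm².
Total extruded path = 445000/0.08232 = 5405733.7 mm.
Extrusion time: 5405733.7 / 123 → 43949.1 s.
43949.1 s = 12.21 hours.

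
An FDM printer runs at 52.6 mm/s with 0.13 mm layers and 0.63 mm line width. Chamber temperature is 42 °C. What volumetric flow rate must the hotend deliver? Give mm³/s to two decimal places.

4.31

A = 0.13 × 0.63 = 0.0819 mm².
Volumetric flow = 52.6 × 0.0819 = 4.31 mm³/s.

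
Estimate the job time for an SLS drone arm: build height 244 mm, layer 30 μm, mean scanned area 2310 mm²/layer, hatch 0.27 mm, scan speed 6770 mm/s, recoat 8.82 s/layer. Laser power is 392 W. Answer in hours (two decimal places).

Layer count = ceil(244 / 0.03) = 8134.
Scan path per layer = 2310 / 0.27 = 8555.6 mm.
Scan time per layer = 8555.6 / 6770 = 1.2638 s.
Per-layer time = 1.2638 + 8.82, so 10.0838 s.
8134 layers × 10.0838 s/layer = 82021.6292 s, i.e. 22.78 hours.

22.78 hours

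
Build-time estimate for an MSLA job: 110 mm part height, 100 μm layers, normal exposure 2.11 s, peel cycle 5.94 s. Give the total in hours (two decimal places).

Layers = ⌈110/0.1⌉ = 1100.
Each layer takes = 2.11 + 5.94 = 8.05 s.
Total = 1100 × 8.05 = 8855 s = 2.46 hours.

2.46 hours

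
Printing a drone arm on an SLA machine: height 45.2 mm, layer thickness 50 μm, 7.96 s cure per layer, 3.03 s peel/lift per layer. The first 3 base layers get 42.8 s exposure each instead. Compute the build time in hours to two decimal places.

Number of layers: 45.2 / 0.05 → 904 (rounded up).
Burn-in layers = 3 × (42.8 + 3.03) = 137.49 s.
Regular layers = 901 × (7.96 + 3.03), so 9901.99 s.
Sum: 137.49 + 9901.99 = 10039.48 s → 2.79 hours.

2.79 hours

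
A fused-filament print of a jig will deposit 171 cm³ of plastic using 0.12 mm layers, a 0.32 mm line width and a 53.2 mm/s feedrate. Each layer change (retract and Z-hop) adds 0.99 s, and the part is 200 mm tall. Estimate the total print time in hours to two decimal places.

23.71 hours

Line area = 0.12 × 0.32, so 0.0384 mm².
Path length: 171000 mm³ / 0.0384 mm² → 4453125 mm.
Extrusion time = 4453125 / 53.2 = 83705.4 s.
Layer count = ceil(200 / 0.12) = 1667.
Z-hop total = 1667 × 0.99, so 1650.33 s.
Total = 83705.4 + 1650.33 = 85355.73 s = 23.71 hours.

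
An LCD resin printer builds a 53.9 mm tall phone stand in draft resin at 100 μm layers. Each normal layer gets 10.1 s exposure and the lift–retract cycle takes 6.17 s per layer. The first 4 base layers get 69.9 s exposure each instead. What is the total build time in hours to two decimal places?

2.50 hours

Layer count = ceil(53.9 / 0.1) = 539.
Burn-in layers: 4 × (69.9 + 6.17) → 304.28 s.
Regular layers: 535 × (10.1 + 6.17) → 8704.45 s.
Sum: 304.28 + 8704.45 = 9008.73 s → 2.50 hours.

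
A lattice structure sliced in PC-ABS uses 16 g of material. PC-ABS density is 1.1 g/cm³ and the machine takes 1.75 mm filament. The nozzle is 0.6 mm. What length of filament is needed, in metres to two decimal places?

Extruded volume: 16/1.1 = 14.5455 cm³ (14545.5 mm³).
Cross-section of 1.75 mm filament: π·(1.75/2)² = 2.4053 mm².
L = V/A = 14545.5/2.4053 = 6047.27 mm → 6.05 m.

6.05 m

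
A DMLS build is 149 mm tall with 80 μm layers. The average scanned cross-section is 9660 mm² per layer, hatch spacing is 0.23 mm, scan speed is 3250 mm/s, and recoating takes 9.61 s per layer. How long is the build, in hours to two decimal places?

11.66 hours

Layer count = ceil(149 / 0.08) = 1863.
Per-layer scan distance = 9660 / 0.23, so 42000 mm.
Per-layer scan time: 42000 / 3250 → 12.9231 s.
Time per layer: 12.9231 + 9.61 → 22.5331 s.
Total: 1863 × 22.5331 s = 41979.1653 s → 11.66 hours.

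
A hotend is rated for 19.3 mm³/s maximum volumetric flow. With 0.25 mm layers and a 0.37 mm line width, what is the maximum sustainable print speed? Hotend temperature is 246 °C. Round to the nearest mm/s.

209 mm/s

Extrusion cross-section = 0.25 × 0.37, so 0.0925 mm².
v_max = Q/A = 19.3/0.0925 = 208.65 mm/s → 209 mm/s.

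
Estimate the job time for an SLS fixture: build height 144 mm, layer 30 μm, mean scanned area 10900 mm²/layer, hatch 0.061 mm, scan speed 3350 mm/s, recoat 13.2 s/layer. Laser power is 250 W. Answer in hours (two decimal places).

88.72 hours

Layer count = ceil(144 / 0.03) = 4800.
Per-layer scan distance: 10900 / 0.061 → 178688.5 mm.
Scan time per layer = 178688.5 / 3350, so 53.3399 s.
Time per layer = 53.3399 + 13.2, so 66.5399 s.
4800 layers × 66.5399 s/layer = 319391.52 s, i.e. 88.72 hours.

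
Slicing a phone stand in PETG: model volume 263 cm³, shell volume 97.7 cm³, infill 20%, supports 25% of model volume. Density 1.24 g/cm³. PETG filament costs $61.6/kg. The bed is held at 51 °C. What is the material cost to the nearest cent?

Volume inside the shell = 263 − 97.7 = 165.3 cm³.
Infill deposited: 0.20 × 165.3 → 33.06 cm³.
Support = 0.25 × 263 = 65.75 cm³.
Deposited volume = 97.7 + 33.06 + 65.75, so 196.51 cm³.
Mass = 196.51 × 1.24, so 243.6724 g.
At $61.6/kg: 243.6724/1000 × 61.6 = $15.01.

$15.01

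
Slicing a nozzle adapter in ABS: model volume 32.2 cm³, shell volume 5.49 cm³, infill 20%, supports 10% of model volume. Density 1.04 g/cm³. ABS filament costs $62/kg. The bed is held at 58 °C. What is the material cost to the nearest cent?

Interior volume: 32.2 − 5.49 → 26.71 cm³.
Deposited infill = 0.20 × 26.71, so 5.342 cm³.
Support = 0.10 × 32.2, so 3.22 cm³.
Total extruded = 5.49 + 5.342 + 3.22, so 14.052 cm³.
Mass = 14.052 × 1.04 = 14.61408 g.
Cost = 14.61408 g / 1000 × $62/kg = $0.91.

$0.91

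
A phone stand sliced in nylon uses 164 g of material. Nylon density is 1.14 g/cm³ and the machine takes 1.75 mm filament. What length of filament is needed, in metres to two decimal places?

Volume = 164 g / 1.14 g·cm⁻³ = 143.8596 cm³ = 143859.6 mm³.
Filament cross-section = π × (1.75/2)² = 2.4053 mm².
Length = 143859.6 / 2.4053 = 59809.42 mm = 59.81 m.

59.81 m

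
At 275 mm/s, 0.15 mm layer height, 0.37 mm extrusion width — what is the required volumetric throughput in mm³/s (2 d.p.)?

Extrusion cross-section: 0.15 × 0.37 → 0.0555 mm².
Volumetric flow = 275 × 0.0555 = 15.26 mm³/s.

15.26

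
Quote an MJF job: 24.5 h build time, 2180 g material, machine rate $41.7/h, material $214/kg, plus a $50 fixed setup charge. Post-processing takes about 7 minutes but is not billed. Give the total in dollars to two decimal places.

$1538.17

Machine-time cost = 41.7 × 24.5, so $1021.65.
Material charge: 214 × 2180/1000 → $466.52.
Total = 1021.65 + 466.52 + 50 = $1538.17.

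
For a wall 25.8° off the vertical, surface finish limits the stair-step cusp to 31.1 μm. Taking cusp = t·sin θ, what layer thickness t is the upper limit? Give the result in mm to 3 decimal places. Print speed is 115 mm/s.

sin(25.8°) = 0.4352; t_max = 0.0311/0.4352 = 0.071 mm.

0.071 mm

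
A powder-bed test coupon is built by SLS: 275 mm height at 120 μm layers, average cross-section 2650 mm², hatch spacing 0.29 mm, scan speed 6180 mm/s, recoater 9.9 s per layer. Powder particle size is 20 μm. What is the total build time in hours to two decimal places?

7.24 hours

Layers = ⌈275/0.12⌉ = 2292.
Hatch length per layer: 2650 / 0.29 → 9137.9 mm.
Scan time per layer = 9137.9 / 6180 = 1.4786 s.
Layer cycle = 1.4786 + 9.9, so 11.3786 s.
Build time = 2292 × 11.3786 = 26079.7512 s = 7.24 hours.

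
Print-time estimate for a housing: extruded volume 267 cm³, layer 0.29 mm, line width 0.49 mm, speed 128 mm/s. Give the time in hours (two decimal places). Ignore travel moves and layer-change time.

4.08 hours

Bead cross-section = 0.29 × 0.49, so 0.1421 mm².
Toolpath length = 267 cm³ / 0.1421 mm² = 267000 / 0.1421 = 1878958.5 mm.
Time extruding = 1878958.5 / 128, so 14679.4 s.
Converting: 14679.4 s = 4.08 hours.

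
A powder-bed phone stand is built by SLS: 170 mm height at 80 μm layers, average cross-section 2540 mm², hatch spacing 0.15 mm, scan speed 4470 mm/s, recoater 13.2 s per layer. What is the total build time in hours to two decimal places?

Number of layers: 170 / 0.08 → 2125 (rounded up).
Hatch length per layer = 2540 / 0.15, so 16933.3 mm.
Laser time per layer = 16933.3 / 4470, so 3.7882 s.
Layer cycle = 3.7882 + 13.2 = 16.9882 s.
Total: 2125 × 16.9882 s = 36099.925 s → 10.03 hours.

10.03 hours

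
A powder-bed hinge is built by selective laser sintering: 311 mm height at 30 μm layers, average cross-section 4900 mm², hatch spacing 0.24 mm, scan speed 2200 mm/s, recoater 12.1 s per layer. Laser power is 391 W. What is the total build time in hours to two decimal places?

61.57 hours

Layer count = ceil(311 / 0.03) = 10367.
Per-layer scan distance = 4900 / 0.24, so 20416.7 mm.
Per-layer scan time = 20416.7 / 2200 = 9.2803 s.
Per-layer time = 9.2803 + 12.1 = 21.3803 s.
Total: 10367 × 21.3803 s = 221649.5701 s → 61.57 hours.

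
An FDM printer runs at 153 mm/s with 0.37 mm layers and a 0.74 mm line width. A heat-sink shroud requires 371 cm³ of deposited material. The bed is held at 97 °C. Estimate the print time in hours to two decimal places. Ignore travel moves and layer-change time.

Line area: 0.37 × 0.74 → 0.2738 mm².
Total extruded path = 371000/0.2738 = 1355003.7 mm.
Extrusion time: 1355003.7 / 153 → 8856.2 s.
8856.2 s = 2.46 hours.

2.46 hours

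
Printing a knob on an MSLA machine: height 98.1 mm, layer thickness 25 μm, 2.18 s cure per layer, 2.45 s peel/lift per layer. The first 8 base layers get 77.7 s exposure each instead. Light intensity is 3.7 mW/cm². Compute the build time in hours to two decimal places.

5.21 hours

Layer count = ceil(98.1 / 0.025) = 3924.
Base layers = 8 × (77.7 + 2.45) = 641.2 s.
Regular layers = 3916 × (2.18 + 2.45), so 18131.08 s.
Total = 641.2 + 18131.08 = 18772.28 s = 5.21 hours.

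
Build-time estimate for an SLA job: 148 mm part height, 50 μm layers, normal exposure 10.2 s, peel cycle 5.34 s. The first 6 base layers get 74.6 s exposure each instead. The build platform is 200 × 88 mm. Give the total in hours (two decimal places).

Layers = ⌈148/0.05⌉ = 2960.
Burn-in layers: 6 × (74.6 + 5.34) → 479.64 s.
Regular layers = 2954 × (10.2 + 5.34) = 45905.16 s.
Sum: 479.64 + 45905.16 = 46384.8 s → 12.88 hours.

12.88 hours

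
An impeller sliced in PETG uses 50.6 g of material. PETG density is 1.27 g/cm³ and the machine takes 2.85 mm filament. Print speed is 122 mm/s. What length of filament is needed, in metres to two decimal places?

6.25 m

Volume = 50.6 g / 1.27 g·cm⁻³ = 39.8425 cm³ = 39842.5 mm³.
Filament cross-section = π × (2.85/2)² = 6.3794 mm².
L = V/A = 39842.5/6.3794 = 6245.49 mm → 6.25 m.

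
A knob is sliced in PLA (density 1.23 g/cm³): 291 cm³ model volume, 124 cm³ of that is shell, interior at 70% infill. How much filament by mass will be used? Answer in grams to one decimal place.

Interior volume = 291 − 124 = 167 cm³.
Infill volume: 0.70 × 167 → 116.9 cm³.
Total printed volume = 124 + 116.9, so 240.9 cm³.
Mass: 240.9 × 1.23 → 296.307 g.

296.3 g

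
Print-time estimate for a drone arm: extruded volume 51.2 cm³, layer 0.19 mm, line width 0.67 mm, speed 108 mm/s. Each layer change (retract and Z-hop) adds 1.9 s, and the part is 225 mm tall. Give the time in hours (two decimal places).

1.66 hours

Line area = 0.19 × 0.67, so 0.1273 mm².
Path length: 51200 mm³ / 0.1273 mm² → 402199.5 mm.
Extrusion time: 402199.5 / 108 → 3724.1 s.
Number of layers: 225 / 0.19 → 1185 (rounded up).
Layer-change overhead: 1185 × 1.9 → 2251.5 s.
Altogether 3724.1 + 2251.5 = 5975.6 s, i.e. 1.66 hours.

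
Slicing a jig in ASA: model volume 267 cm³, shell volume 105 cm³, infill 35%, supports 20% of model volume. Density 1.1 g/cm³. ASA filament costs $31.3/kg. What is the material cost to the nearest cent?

Infill region = 267 − 105, so 162 cm³.
Infill deposited = 0.35 × 162 = 56.7 cm³.
Support: 0.20 × 267 → 53.4 cm³.
Total printed volume = 105 + 56.7 + 53.4, so 215.1 cm³.
Mass = 215.1 × 1.1, so 236.61 g.
At $31.3/kg: 236.61/1000 × 31.3 = $7.41.

$7.41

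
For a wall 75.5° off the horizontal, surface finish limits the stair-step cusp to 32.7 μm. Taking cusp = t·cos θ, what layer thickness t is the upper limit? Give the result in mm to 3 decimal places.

Layer height = cusp / cos(75.5°) = 0.0327 / 0.2504 = 0.131 mm.

0.131 mm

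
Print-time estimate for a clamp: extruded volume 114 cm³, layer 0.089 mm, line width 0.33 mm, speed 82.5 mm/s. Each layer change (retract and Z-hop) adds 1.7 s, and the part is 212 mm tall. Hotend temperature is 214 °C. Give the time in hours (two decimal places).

14.19 hours

Extrusion cross-section: 0.089 × 0.33 → 0.02937 mm².
Path length: 114000 mm³ / 0.02937 mm² → 3881511.7 mm.
Print-move time: 3881511.7 / 82.5 → 47048.6 s.
Layers = ⌈212/0.089⌉ = 2383.
Layer-change overhead = 2383 × 1.7, so 4051.1 s.
Total = 47048.6 + 4051.1 = 51099.7 s = 14.19 hours.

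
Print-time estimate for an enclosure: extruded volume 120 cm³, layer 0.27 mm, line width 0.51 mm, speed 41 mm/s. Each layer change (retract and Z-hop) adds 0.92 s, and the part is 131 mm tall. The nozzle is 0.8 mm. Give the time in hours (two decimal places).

6.03 hours

Extrusion cross-section: 0.27 × 0.51 → 0.1377 mm².
Total extruded path = 120000/0.1377 = 871459.7 mm.
Print-move time: 871459.7 / 41 → 21255.1 s.
Layer count = ceil(131 / 0.27) = 486.
Z-hop total = 486 × 0.92 = 447.12 s.
Altogether 21255.1 + 447.12 = 21702.22 s, i.e. 6.03 hours.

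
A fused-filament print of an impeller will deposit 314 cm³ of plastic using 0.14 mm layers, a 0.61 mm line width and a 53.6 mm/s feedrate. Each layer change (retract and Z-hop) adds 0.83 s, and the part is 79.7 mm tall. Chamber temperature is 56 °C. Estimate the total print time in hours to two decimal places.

19.19 hours

Bead cross-section: 0.14 × 0.61 → 0.0854 mm².
Path length: 314000 mm³ / 0.0854 mm² → 3676815 mm.
Print-move time: 3676815 / 53.6 → 68597.3 s.
Layer count = ceil(79.7 / 0.14) = 570.
Layer-change overhead = 570 × 0.83, so 473.1 s.
Altogether 68597.3 + 473.1 = 69070.4 s, i.e. 19.19 hours.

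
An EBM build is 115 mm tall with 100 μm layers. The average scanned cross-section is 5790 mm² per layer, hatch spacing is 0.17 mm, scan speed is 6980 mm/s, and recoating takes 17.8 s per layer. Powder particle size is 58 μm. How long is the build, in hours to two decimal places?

Layer count = ceil(115 / 0.1) = 1150.
Scan path per layer = 5790 / 0.17, so 34058.8 mm.
Scan time per layer: 34058.8 / 6980 → 4.8795 s.
Per-layer time = 4.8795 + 17.8, so 22.6795 s.
1150 layers × 22.6795 s/layer = 26081.425 s, i.e. 7.24 hours.

7.24 hours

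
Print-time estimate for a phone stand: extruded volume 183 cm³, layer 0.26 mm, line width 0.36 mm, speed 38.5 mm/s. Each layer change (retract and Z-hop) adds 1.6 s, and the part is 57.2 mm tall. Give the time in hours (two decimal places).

Line area: 0.26 × 0.36 → 0.0936 mm².
Path length: 183000 mm³ / 0.0936 mm² → 1955128.2 mm.
Time extruding = 1955128.2 / 38.5 = 50782.6 s.
Layers = ⌈57.2/0.26⌉ = 220.
Z-hop total: 220 × 1.6 → 352 s.
Total = 50782.6 + 352 = 51134.6 s = 14.20 hours.

14.20 hours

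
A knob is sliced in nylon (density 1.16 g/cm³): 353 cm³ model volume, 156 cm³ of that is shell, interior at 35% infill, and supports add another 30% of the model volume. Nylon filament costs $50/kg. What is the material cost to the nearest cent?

$19.19

Infill region: 353 − 156 → 197 cm³.
Infill deposited = 0.35 × 197 = 68.95 cm³.
Support: 0.30 × 353 → 105.9 cm³.
Total extruded: 156 + 68.95 + 105.9 → 330.85 cm³.
Mass: 330.85 × 1.16 → 383.786 g.
At $50/kg: 383.786/1000 × 50 = $19.19.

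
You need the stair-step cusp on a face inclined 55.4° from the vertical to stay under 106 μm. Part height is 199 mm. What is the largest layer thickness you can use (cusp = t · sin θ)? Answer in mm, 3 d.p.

0.129 mm

Layer height = cusp / sin(55.4°) = 0.106 / 0.8231 = 0.129 mm.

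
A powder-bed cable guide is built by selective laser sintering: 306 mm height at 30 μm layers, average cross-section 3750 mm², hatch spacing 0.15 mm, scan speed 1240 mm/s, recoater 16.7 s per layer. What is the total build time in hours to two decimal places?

104.44 hours

Layers = ⌈306/0.03⌉ = 10200.
Scan path per layer = 3750 / 0.15 = 25000 mm.
Per-layer scan time = 25000 / 1240 = 20.1613 s.
Layer cycle = 20.1613 + 16.7, so 36.8613 s.
Build time = 10200 × 36.8613 = 375985.26 s = 104.44 hours.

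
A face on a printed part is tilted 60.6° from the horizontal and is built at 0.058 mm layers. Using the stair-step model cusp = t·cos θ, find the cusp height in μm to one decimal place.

cos(60.6°) = 0.4909, so cusp = 0.058 × 0.4909 = 0.028472 mm → 28.5 μm.

28.5 μm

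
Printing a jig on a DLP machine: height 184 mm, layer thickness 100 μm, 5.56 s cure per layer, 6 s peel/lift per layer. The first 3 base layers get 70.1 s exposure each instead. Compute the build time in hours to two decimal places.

5.96 hours

Layer count = ceil(184 / 0.1) = 1840.
Bottom layers = 3 × (70.1 + 6), so 228.3 s.
Normal layers: 1837 × (5.56 + 6) → 21235.72 s.
Total = 228.3 + 21235.72 = 21464.02 s = 5.96 hours.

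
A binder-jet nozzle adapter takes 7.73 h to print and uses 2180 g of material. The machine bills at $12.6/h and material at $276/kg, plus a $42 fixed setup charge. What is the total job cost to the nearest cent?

$741.08

Time charge = 12.6 × 7.73 = $97.398.
Material cost = 276 × 2180/1000, so $601.68.
Total = 97.398 + 601.68 + 42 = 741.078 ≈ $741.08.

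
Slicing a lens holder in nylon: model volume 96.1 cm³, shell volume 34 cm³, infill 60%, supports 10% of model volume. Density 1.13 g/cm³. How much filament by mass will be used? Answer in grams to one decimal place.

91.4 g

Interior volume = 96.1 − 34 = 62.1 cm³.
Infill deposited = 0.60 × 62.1, so 37.26 cm³.
Support: 0.10 × 96.1 → 9.61 cm³.
Deposited volume = 34 + 37.26 + 9.61 = 80.87 cm³.
Mass: 80.87 × 1.13 → 91.3831 g.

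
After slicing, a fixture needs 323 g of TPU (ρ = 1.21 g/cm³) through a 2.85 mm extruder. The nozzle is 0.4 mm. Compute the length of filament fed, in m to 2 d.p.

41.84 m

Extruded volume: 323/1.21 = 266.9421 cm³ (266942.1 mm³).
Cross-section of 2.85 mm filament: π·(2.85/2)² = 6.3794 mm².
L = V/A = 266942.1/6.3794 = 41844.39 mm → 41.84 m.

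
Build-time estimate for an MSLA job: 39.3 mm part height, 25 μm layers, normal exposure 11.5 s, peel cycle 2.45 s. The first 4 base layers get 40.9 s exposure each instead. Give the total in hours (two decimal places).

6.12 hours

Layers = ⌈39.3/0.025⌉ = 1572.
Burn-in layers = 4 × (40.9 + 2.45) = 173.4 s.
Regular layers: 1568 × (11.5 + 2.45) → 21873.6 s.
Sum: 173.4 + 21873.6 = 22047 s → 6.12 hours.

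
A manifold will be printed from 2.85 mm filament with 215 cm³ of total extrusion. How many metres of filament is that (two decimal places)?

Cross-section of 2.85 mm filament: π·(2.85/2)² = 6.3794 mm².
L = 215000 mm³ / 6.3794 mm² = 33702.23 mm, i.e. 33.70 m.

33.70 m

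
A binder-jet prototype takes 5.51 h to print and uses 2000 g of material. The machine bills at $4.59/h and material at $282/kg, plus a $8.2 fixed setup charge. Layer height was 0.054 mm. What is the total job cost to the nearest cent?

Time charge: 4.59 × 5.51 → $25.2909.
Material charge = 282 × 2000/1000, so $564.00.
Adding setup: 25.2909 + 564.00 + 8.2 → 597.4909 ≈ $597.49.

$597.49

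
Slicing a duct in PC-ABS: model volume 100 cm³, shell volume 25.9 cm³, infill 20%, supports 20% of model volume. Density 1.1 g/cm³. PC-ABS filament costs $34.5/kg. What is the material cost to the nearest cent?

$2.30

Interior volume = 100 − 25.9 = 74.1 cm³.
Infill deposited: 0.20 × 74.1 → 14.82 cm³.
Support = 0.20 × 100 = 20 cm³.
Total printed volume: 25.9 + 14.82 + 20 → 60.72 cm³.
Mass = 60.72 × 1.1, so 66.792 g.
Cost = 66.792 g / 1000 × $34.5/kg = $2.30.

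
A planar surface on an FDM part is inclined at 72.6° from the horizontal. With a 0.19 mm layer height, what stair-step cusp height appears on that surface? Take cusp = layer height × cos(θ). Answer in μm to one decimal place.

h_c = t·cos θ = 0.19 × 0.2990 = 0.05681 mm (56.8 μm).

56.8 μm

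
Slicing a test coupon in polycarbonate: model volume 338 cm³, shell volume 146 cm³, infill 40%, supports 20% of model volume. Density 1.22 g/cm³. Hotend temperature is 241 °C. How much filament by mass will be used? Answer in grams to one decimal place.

354.3 g

Infill region: 338 − 146 → 192 cm³.
Infill deposited = 0.40 × 192 = 76.8 cm³.
Support = 0.20 × 338, so 67.6 cm³.
Total printed volume = 146 + 76.8 + 67.6 = 290.4 cm³.
Mass = 290.4 × 1.22, so 354.288 g.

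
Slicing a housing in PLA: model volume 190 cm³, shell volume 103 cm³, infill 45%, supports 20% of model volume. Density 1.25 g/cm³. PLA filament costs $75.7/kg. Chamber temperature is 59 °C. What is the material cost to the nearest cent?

$17.05

Volume inside the shell = 190 − 103 = 87 cm³.
Infill volume = 0.45 × 87, so 39.15 cm³.
Support = 0.20 × 190, so 38 cm³.
Deposited volume = 103 + 39.15 + 38 = 180.15 cm³.
Mass: 180.15 × 1.25 → 225.1875 g.
Cost = 225.1875 g / 1000 × $75.7/kg = $17.05.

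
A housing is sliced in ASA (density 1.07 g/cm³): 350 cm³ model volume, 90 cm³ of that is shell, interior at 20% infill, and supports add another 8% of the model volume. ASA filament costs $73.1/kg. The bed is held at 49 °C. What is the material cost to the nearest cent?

Infill region = 350 − 90, so 260 cm³.
Infill volume: 0.20 × 260 → 52 cm³.
Support = 0.08 × 350 = 28 cm³.
Total printed volume = 90 + 52 + 28, so 170 cm³.
Mass = 170 × 1.07, so 181.9 g.
At $73.1/kg: 181.9/1000 × 73.1 = $13.30.

$13.30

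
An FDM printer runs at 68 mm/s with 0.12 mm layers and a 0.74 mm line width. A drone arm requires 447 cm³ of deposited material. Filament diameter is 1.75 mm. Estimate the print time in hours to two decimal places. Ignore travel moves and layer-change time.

Line area = 0.12 × 0.74 = 0.0888 mm².
Path length: 447000 mm³ / 0.0888 mm² → 5033783.8 mm.
Print-move time = 5033783.8 / 68 = 74026.2 s.
That's 74026.2 s → 20.56 hours.

20.56 hours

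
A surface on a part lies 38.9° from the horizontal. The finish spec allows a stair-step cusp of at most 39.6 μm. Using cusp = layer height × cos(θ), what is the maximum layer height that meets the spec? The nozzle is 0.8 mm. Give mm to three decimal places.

cos(38.9°) = 0.7782; t_max = 0.0396/0.7782 = 0.051 mm.

0.051 mm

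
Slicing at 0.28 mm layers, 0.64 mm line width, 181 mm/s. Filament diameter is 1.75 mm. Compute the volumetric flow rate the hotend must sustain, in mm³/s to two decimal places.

32.44

Bead cross-section: 0.28 × 0.64 → 0.1792 mm².
Volumetric flow = 181 × 0.1792 = 32.44 mm³/s.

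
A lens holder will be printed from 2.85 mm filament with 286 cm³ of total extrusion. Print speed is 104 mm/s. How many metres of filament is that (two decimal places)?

44.83 m

Filament cross-section = π × (2.85/2)² = 6.3794 mm².
L = 286000 mm³ / 6.3794 mm² = 44831.8 mm, i.e. 44.83 m.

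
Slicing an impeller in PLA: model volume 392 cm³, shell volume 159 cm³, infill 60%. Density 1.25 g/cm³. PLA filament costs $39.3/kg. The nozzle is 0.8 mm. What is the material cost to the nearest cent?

$14.68

Infill region = 392 − 159 = 233 cm³.
Deposited infill = 0.60 × 233 = 139.8 cm³.
Total printed volume = 159 + 139.8, so 298.8 cm³.
Mass = 298.8 × 1.25, so 373.5 g.
At $39.3/kg: 373.5/1000 × 39.3 = $14.68.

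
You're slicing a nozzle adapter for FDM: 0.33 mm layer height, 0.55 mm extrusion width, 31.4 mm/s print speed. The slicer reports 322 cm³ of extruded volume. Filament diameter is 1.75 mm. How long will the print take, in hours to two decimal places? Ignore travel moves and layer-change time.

Line area = 0.33 × 0.55, so 0.1815 mm².
Toolpath length = 322 cm³ / 0.1815 mm² = 322000 / 0.1815 = 1774104.7 mm.
Print-move time = 1774104.7 / 31.4 = 56500.1 s.
Converting: 56500.1 s = 15.69 hours.

15.69 hours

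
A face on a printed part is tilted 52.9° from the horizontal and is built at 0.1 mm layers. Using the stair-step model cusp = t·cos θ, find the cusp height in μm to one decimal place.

cos(52.9°) = 0.6032, so cusp = 0.1 × 0.6032 = 0.06032 mm → 60.3 μm.

60.3 μm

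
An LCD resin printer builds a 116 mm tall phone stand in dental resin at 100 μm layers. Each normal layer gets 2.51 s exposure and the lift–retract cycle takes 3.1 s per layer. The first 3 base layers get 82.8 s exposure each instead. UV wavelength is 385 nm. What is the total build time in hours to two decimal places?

1.87 hours

Number of layers: 116 / 0.1 → 1160 (rounded up).
Bottom layers = 3 × (82.8 + 3.1) = 257.7 s.
Normal layers: 1157 × (2.51 + 3.1) → 6490.77 s.
Total = 257.7 + 6490.77 = 6748.47 s = 1.87 hours.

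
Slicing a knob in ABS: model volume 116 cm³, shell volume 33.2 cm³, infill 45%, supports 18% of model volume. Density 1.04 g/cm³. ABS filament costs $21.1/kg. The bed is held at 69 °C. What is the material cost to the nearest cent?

Infill region = 116 − 33.2 = 82.8 cm³.
Infill deposited: 0.45 × 82.8 → 37.26 cm³.
Support = 0.18 × 116 = 20.88 cm³.
Deposited volume: 33.2 + 37.26 + 20.88 → 91.34 cm³.
Mass: 91.34 × 1.04 → 94.9936 g.
At $21.1/kg: 94.9936/1000 × 21.1 = $2.00.

$2.00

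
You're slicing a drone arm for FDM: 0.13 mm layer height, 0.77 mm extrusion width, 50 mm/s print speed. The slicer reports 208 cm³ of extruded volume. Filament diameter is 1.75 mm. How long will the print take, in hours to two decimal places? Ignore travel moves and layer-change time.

Extrusion cross-section = 0.13 × 0.77 = 0.1001 mm².
Total extruded path = 208000/0.1001 = 2077922.1 mm.
Extrusion time = 2077922.1 / 50 = 41558.4 s.
That's 41558.4 s → 11.54 hours.

11.54 hours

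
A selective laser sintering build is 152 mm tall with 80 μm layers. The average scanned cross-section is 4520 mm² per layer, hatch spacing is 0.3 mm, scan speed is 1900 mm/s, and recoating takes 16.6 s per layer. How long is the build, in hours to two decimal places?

12.95 hours

Layer count = ceil(152 / 0.08) = 1900.
Per-layer scan distance: 4520 / 0.3 → 15066.7 mm.
Scan time per layer = 15066.7 / 1900, so 7.9298 s.
Per-layer time = 7.9298 + 16.6 = 24.5298 s.
Build time = 1900 × 24.5298 = 46606.62 s = 12.95 hours.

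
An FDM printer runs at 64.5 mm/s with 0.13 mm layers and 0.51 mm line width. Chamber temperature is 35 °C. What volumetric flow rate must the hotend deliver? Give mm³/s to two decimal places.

4.28

A = 0.13 × 0.51 = 0.0663 mm².
Volumetric flow = 64.5 × 0.0663 = 4.28 mm³/s.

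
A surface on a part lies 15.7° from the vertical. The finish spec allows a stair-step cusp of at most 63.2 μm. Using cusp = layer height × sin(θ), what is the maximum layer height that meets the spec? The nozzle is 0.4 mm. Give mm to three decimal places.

0.234 mm

Layer height = cusp / sin(15.7°) = 0.0632 / 0.2706 = 0.234 mm.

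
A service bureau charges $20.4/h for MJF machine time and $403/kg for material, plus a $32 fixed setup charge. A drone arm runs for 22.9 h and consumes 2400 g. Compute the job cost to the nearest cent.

$1466.36

Time charge: 20.4 × 22.9 → $467.16.
Feedstock cost: 403 × 2400/1000 → $967.20.
Total = 467.16 + 967.20 + 32 = $1466.36.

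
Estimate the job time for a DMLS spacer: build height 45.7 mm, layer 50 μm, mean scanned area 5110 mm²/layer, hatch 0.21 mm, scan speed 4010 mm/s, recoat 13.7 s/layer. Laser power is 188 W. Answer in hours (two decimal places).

Number of layers: 45.7 / 0.05 → 914 (rounded up).
Hatch length per layer = 5110 / 0.21, so 24333.3 mm.
Per-layer scan time: 24333.3 / 4010 → 6.0682 s.
Time per layer = 6.0682 + 13.7, so 19.7682 s.
Build time = 914 × 19.7682 = 18068.1348 s = 5.02 hours.

5.02 hours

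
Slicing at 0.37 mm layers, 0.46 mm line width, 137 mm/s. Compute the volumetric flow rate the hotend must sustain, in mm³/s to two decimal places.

Bead cross-section: 0.37 × 0.46 → 0.1702 mm².
Volumetric flow = 137 × 0.1702 = 23.32 mm³/s.

23.32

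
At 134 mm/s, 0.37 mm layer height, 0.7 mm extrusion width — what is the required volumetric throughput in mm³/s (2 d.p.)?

34.71

Bead cross-section = 0.37 × 0.7, so 0.259 mm².
Volumetric flow = 134 × 0.259 = 34.71 mm³/s.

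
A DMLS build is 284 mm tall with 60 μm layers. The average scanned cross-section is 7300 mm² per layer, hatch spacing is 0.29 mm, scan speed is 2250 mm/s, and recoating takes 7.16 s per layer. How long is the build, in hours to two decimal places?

24.13 hours

Number of layers: 284 / 0.06 → 4734 (rounded up).
Per-layer scan distance: 7300 / 0.29 → 25172.4 mm.
Scan time per layer = 25172.4 / 2250, so 11.1877 s.
Time per layer = 11.1877 + 7.16 = 18.3477 s.
Total: 4734 × 18.3477 s = 86858.0118 s → 24.13 hours.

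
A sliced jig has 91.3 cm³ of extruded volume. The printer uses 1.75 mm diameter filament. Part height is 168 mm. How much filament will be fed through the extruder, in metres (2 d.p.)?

Filament cross-section = π × (1.75/2)² = 2.4053 mm².
L = 91300 mm³ / 2.4053 mm² = 37957.84 mm, i.e. 37.96 m.

37.96 m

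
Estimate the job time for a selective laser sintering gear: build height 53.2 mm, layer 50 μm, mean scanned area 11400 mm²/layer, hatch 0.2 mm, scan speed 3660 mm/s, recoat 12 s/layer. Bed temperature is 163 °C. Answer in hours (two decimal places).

Layers = ⌈53.2/0.05⌉ = 1064.
Hatch length per layer = 11400 / 0.2 = 57000 mm.
Per-layer scan time = 57000 / 3660 = 15.5738 s.
Time per layer = 15.5738 + 12, so 27.5738 s.
Total: 1064 × 27.5738 s = 29338.5232 s → 8.15 hours.

8.15 hours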